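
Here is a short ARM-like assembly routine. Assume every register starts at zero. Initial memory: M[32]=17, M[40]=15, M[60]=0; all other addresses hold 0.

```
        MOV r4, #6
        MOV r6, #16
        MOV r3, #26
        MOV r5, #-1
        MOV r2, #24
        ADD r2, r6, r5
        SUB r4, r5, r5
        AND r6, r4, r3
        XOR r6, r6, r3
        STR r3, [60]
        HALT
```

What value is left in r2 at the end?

15

MOV r4, #6 → r4=6
MOV r6, #16 → r6=16
MOV r3, #26 → r3=26
MOV r5, #-1 → r5=-1
MOV r2, #24 → r2=24
ADD r2, r6, r5 → r2=16+(-1)=15
SUB r4, r5, r5 → r4=(-1)-(-1)=0
AND r6, r4, r3 → r6=0&26=0
XOR r6, r6, r3 → r6=0^26=26
STR r3, [60] → M[60]=26
halt.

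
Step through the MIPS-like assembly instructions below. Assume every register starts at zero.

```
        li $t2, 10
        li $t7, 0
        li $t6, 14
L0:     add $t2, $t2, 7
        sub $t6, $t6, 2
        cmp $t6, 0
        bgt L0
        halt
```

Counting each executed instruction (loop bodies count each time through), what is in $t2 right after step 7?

17

li $t2, 10 → $t2=10
li $t7, 0 → $t7=0
li $t6, 14 → $t6=14
add $t2, $t2, 7 → $t2=10+7=17
sub $t6, $t6, 2 → $t6=14-2=12
cmp $t6, 0  (cmp 12,0)
bgt L0: taken
After step 7: $t2 = 17.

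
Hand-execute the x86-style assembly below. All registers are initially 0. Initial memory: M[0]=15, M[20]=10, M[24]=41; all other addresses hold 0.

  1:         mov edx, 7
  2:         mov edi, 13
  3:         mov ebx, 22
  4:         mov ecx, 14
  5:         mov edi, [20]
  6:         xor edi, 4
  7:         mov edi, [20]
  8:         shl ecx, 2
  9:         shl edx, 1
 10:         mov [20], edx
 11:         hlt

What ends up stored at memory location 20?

14

after mov edx, 7: edx=7
after mov edi, 13: edi=13
after mov ebx, 22: ebx=22
after mov ecx, 14: ecx=14
after mov edi, [20]: edi=M[20]=10
after xor edi, 4: edi=10^4=14
after mov edi, [20]: edi=M[20]=10
after shl ecx, 2: ecx=14<<2=56
after shl edx, 1: edx=7<<1=14
mov [20], edx → M[20]=14
halt.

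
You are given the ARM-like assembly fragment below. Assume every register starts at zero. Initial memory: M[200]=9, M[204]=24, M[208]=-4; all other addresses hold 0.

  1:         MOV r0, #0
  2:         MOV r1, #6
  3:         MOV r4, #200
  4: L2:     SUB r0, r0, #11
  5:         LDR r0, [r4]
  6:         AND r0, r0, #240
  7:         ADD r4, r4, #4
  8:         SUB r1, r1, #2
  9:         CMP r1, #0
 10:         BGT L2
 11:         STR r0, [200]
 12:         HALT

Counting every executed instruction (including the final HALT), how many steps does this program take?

26

r0=0
r1=6
r4=200
r0=0-11=-11
r0=M[200]=9
r0=9&240=0
r4=200+4=204
r1=6-2=4
CMP r1, #0  (cmp 4,0)
BGT L2: taken
r0=0-11=-11
r0=M[204]=24
r0=24&240=16
r4=204+4=208
r1=4-2=2
CMP r1, #0  (cmp 2,0)
BGT L2: taken
r0=16-11=5
r0=M[208]=-4
r0=(-4)&240=240
r4=208+4=212
r1=2-2=0
CMP r1, #0  (cmp 0,0)
BGT L2: not taken
STR r0, [200] → M[200]=240
halt.
Total executed instructions: 26.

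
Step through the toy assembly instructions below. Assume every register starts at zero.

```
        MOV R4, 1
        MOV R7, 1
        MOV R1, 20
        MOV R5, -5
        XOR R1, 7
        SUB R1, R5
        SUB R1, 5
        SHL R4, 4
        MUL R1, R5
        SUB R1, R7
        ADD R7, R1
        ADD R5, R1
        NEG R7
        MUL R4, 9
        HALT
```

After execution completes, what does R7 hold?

95

MOV R4, 1 → R4=1
MOV R7, 1 → R7=1
MOV R1, 20 → R1=20
MOV R5, -5 → R5=-5
XOR R1, 7 → R1=20^7=19
SUB R1, R5 → R1=19-(-5)=24
SUB R1, 5 → R1=24-5=19
SHL R4, 4 → R4=1<<4=16
MUL R1, R5 → R1=19*(-5)=-95
SUB R1, R7 → R1=(-95)-1=-96
ADD R7, R1 → R7=1+(-96)=-95
ADD R5, R1 → R5=(-5)+(-96)=-101
NEG R7 → R7=-(-95)=95
MUL R4, 9 → R4=16*9=144
halt.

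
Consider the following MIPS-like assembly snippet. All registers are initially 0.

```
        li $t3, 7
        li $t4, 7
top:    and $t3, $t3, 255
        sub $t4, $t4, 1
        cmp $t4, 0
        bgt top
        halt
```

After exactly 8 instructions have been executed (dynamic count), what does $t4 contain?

after li $t3, 7: $t3=7
after li $t4, 7: $t4=7
after and $t3, $t3, 255: $t3=7&255=7
after sub $t4, $t4, 1: $t4=7-1=6
cmp $t4, 0  (cmp 6,0)
bgt top: taken
after and $t3, $t3, 255: $t3=7&255=7
after sub $t4, $t4, 1: $t4=6-1=5
After step 8: $t4 = 5.

5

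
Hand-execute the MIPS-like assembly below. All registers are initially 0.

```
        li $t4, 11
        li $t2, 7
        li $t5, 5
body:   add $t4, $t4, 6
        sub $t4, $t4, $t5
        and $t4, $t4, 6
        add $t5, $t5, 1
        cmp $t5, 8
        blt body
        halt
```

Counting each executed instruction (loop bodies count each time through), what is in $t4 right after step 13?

after li $t4, 11: $t4=11
after li $t2, 7: $t2=7
after li $t5, 5: $t5=5
after add $t4, $t4, 6: $t4=11+6=17
after sub $t4, $t4, $t5: $t4=17-5=12
after and $t4, $t4, 6: $t4=12&6=4
after add $t5, $t5, 1: $t5=5+1=6
cmp $t5, 8  (cmp 6,8)
blt body: taken
after add $t4, $t4, 6: $t4=4+6=10
after sub $t4, $t4, $t5: $t4=10-6=4
after and $t4, $t4, 6: $t4=4&6=4
after add $t5, $t5, 1: $t5=6+1=7
After step 13: $t4 = 4.

4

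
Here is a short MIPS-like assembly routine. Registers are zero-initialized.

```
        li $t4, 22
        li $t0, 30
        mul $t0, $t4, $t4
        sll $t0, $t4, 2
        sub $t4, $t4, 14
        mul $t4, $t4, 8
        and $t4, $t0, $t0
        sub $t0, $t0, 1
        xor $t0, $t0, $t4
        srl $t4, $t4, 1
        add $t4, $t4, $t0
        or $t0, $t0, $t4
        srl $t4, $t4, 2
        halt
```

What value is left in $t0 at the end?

63

li $t4, 22 → $t4=22
li $t0, 30 → $t0=30
mul $t0, $t4, $t4 → $t0=22*22=484
sll $t0, $t4, 2 → $t0=22<<2=88
sub $t4, $t4, 14 → $t4=22-14=8
mul $t4, $t4, 8 → $t4=8*8=64
and $t4, $t0, $t0 → $t4=88&88=88
sub $t0, $t0, 1 → $t0=88-1=87
xor $t0, $t0, $t4 → $t0=87^88=15
srl $t4, $t4, 1 → $t4=88>>1=44
add $t4, $t4, $t0 → $t4=44+15=59
or $t0, $t0, $t4 → $t0=15|59=63
srl $t4, $t4, 2 → $t4=59>>2=14
halt.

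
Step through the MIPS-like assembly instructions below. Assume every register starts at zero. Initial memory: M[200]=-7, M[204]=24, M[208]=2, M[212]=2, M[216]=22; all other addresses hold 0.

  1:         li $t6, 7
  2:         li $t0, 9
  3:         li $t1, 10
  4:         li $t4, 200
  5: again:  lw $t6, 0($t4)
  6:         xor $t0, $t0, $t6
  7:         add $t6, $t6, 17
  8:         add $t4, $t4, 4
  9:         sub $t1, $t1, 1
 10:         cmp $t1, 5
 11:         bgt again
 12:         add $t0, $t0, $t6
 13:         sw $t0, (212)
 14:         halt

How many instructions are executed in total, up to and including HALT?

after li $t6, 7: $t6=7
after li $t0, 9: $t0=9
after li $t1, 10: $t1=10
after li $t4, 200: $t4=200
after lw $t6, 0($t4): $t6=M[200]=-7
after xor $t0, $t0, $t6: $t0=9^(-7)=-16
after add $t6, $t6, 17: $t6=(-7)+17=10
after add $t4, $t4, 4: $t4=200+4=204
after sub $t1, $t1, 1: $t1=10-1=9
cmp $t1, 5  (cmp 9,5)
bgt again: taken
after lw $t6, 0($t4): $t6=M[204]=24
after xor $t0, $t0, $t6: $t0=(-16)^24=-24
after add $t6, $t6, 17: $t6=24+17=41
after add $t4, $t4, 4: $t4=204+4=208
after sub $t1, $t1, 1: $t1=9-1=8
cmp $t1, 5  (cmp 8,5)
bgt again: taken
after lw $t6, 0($t4): $t6=M[208]=2
after xor $t0, $t0, $t6: $t0=(-24)^2=-22
after add $t6, $t6, 17: $t6=2+17=19
after add $t4, $t4, 4: $t4=208+4=212
after sub $t1, $t1, 1: $t1=8-1=7
cmp $t1, 5  (cmp 7,5)
bgt again: taken
after lw $t6, 0($t4): $t6=M[212]=2
after xor $t0, $t0, $t6: $t0=(-22)^2=-24
after add $t6, $t6, 17: $t6=2+17=19
after add $t4, $t4, 4: $t4=212+4=216
after sub $t1, $t1, 1: $t1=7-1=6
cmp $t1, 5  (cmp 6,5)
bgt again: taken
after lw $t6, 0($t4): $t6=M[216]=22
after xor $t0, $t0, $t6: $t0=(-24)^22=-2
after add $t6, $t6, 17: $t6=22+17=39
after add $t4, $t4, 4: $t4=216+4=220
after sub $t1, $t1, 1: $t1=6-1=5
cmp $t1, 5  (cmp 5,5)
bgt again: not taken
after add $t0, $t0, $t6: $t0=(-2)+39=37
sw $t0, (212) → M[212]=37
halt.
Total executed instructions: 42.

42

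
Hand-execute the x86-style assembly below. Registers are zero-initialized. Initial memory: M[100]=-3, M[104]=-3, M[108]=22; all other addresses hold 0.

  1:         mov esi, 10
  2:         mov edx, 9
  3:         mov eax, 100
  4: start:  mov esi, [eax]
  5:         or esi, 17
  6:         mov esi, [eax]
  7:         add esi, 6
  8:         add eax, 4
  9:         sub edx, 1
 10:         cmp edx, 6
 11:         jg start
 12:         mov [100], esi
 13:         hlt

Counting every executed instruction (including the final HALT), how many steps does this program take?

29

esi=10
edx=9
eax=100
esi=M[100]=-3
esi=(-3)|17=-3
esi=M[100]=-3
esi=(-3)+6=3
eax=100+4=104
edx=9-1=8
cmp edx, 6  (cmp 8,6)
jg start: taken
esi=M[104]=-3
esi=(-3)|17=-3
esi=M[104]=-3
esi=(-3)+6=3
eax=104+4=108
edx=8-1=7
cmp edx, 6  (cmp 7,6)
jg start: taken
esi=M[108]=22
esi=22|17=23
esi=M[108]=22
esi=22+6=28
eax=108+4=112
edx=7-1=6
cmp edx, 6  (cmp 6,6)
jg start: not taken
mov [100], esi → M[100]=28
halt.
Total executed instructions: 29.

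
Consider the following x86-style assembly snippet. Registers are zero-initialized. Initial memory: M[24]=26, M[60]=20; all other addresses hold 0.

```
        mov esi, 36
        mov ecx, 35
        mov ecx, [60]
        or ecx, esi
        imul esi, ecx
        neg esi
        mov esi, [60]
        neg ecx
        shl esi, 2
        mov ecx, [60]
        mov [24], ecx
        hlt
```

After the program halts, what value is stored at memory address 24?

mov esi, 36 → esi=36
mov ecx, 35 → ecx=35
mov ecx, [60] → ecx=M[60]=20
or ecx, esi → ecx=20|36=52
imul esi, ecx → esi=36*52=1872
neg esi → esi=-(1872)=-1872
mov esi, [60] → esi=M[60]=20
neg ecx → ecx=-(52)=-52
shl esi, 2 → esi=20<<2=80
mov ecx, [60] → ecx=M[60]=20
mov [24], ecx → M[24]=20
halt.

20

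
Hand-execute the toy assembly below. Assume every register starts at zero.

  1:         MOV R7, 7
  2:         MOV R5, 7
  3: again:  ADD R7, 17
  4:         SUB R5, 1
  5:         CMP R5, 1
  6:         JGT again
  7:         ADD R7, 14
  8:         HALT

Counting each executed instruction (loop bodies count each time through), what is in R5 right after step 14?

after MOV R7, 7: R7=7
after MOV R5, 7: R5=7
after ADD R7, 17: R7=7+17=24
after SUB R5, 1: R5=7-1=6
CMP R5, 1  (cmp 6,1)
JGT again: taken
after ADD R7, 17: R7=24+17=41
after SUB R5, 1: R5=6-1=5
CMP R5, 1  (cmp 5,1)
JGT again: taken
after ADD R7, 17: R7=41+17=58
after SUB R5, 1: R5=5-1=4
CMP R5, 1  (cmp 4,1)
JGT again: taken
After step 14: R5 = 4.

4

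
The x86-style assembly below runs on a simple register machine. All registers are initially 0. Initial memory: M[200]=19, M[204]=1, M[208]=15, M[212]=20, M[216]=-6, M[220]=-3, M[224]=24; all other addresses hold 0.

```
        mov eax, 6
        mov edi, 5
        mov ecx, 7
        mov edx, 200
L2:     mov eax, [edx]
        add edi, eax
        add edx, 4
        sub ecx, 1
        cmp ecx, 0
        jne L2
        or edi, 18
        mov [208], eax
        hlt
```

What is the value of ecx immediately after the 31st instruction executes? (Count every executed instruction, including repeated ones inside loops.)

3

after mov eax, 6: eax=6
after mov edi, 5: edi=5
after mov ecx, 7: ecx=7
after mov edx, 200: edx=200
after mov eax, [edx]: eax=M[200]=19
after add edi, eax: edi=5+19=24
after add edx, 4: edx=200+4=204
after sub ecx, 1: ecx=7-1=6
cmp ecx, 0  (cmp 6,0)
jne L2: taken
after mov eax, [edx]: eax=M[204]=1
after add edi, eax: edi=24+1=25
after add edx, 4: edx=204+4=208
after sub ecx, 1: ecx=6-1=5
cmp ecx, 0  (cmp 5,0)
jne L2: taken
after mov eax, [edx]: eax=M[208]=15
after add edi, eax: edi=25+15=40
after add edx, 4: edx=208+4=212
after sub ecx, 1: ecx=5-1=4
cmp ecx, 0  (cmp 4,0)
jne L2: taken
after mov eax, [edx]: eax=M[212]=20
after add edi, eax: edi=40+20=60
after add edx, 4: edx=212+4=216
after sub ecx, 1: ecx=4-1=3
cmp ecx, 0  (cmp 3,0)
jne L2: taken
after mov eax, [edx]: eax=M[216]=-6
after add edi, eax: edi=60+(-6)=54
after add edx, 4: edx=216+4=220
After step 31: ecx = 3.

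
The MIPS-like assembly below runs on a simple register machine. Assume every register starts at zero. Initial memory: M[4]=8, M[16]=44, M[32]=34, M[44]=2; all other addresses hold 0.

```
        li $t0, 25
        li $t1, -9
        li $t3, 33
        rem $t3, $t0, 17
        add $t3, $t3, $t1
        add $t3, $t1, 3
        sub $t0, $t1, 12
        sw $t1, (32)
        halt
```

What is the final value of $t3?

-6

$t0=25
$t1=-9
$t3=33
$t3=25%17=8
$t3=8+(-9)=-1
$t3=(-9)+3=-6
$t0=(-9)-12=-21
sw $t1, (32) → M[32]=-9
halt.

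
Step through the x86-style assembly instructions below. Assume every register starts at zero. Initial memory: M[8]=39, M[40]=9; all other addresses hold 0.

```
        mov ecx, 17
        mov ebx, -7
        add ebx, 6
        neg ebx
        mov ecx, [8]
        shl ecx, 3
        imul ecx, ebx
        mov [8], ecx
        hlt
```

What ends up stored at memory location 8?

312

mov ecx, 17 → ecx=17
mov ebx, -7 → ebx=-7
add ebx, 6 → ebx=(-7)+6=-1
neg ebx → ebx=-(-1)=1
mov ecx, [8] → ecx=M[8]=39
shl ecx, 3 → ecx=39<<3=312
imul ecx, ebx → ecx=312*1=312
mov [8], ecx → M[8]=312
halt.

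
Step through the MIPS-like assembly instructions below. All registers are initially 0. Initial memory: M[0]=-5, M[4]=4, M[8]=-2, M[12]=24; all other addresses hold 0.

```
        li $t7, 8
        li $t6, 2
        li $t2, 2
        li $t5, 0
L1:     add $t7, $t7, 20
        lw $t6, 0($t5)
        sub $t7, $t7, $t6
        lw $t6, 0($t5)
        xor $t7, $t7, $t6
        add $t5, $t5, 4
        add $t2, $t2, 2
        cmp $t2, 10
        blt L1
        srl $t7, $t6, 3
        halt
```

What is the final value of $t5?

16

li $t7, 8 → $t7=8
li $t6, 2 → $t6=2
li $t2, 2 → $t2=2
li $t5, 0 → $t5=0
add $t7, $t7, 20 → $t7=8+20=28
lw $t6, 0($t5) → $t6=M[0]=-5
sub $t7, $t7, $t6 → $t7=28-(-5)=33
lw $t6, 0($t5) → $t6=M[0]=-5
xor $t7, $t7, $t6 → $t7=33^(-5)=-38
add $t5, $t5, 4 → $t5=0+4=4
add $t2, $t2, 2 → $t2=2+2=4
cmp $t2, 10  (cmp 4,10)
blt L1: taken
add $t7, $t7, 20 → $t7=(-38)+20=-18
lw $t6, 0($t5) → $t6=M[4]=4
sub $t7, $t7, $t6 → $t7=(-18)-4=-22
lw $t6, 0($t5) → $t6=M[4]=4
xor $t7, $t7, $t6 → $t7=(-22)^4=-18
add $t5, $t5, 4 → $t5=4+4=8
add $t2, $t2, 2 → $t2=4+2=6
cmp $t2, 10  (cmp 6,10)
blt L1: taken
add $t7, $t7, 20 → $t7=(-18)+20=2
lw $t6, 0($t5) → $t6=M[8]=-2
sub $t7, $t7, $t6 → $t7=2-(-2)=4
lw $t6, 0($t5) → $t6=M[8]=-2
xor $t7, $t7, $t6 → $t7=4^(-2)=-6
add $t5, $t5, 4 → $t5=8+4=12
add $t2, $t2, 2 → $t2=6+2=8
cmp $t2, 10  (cmp 8,10)
blt L1: taken
add $t7, $t7, 20 → $t7=(-6)+20=14
lw $t6, 0($t5) → $t6=M[12]=24
sub $t7, $t7, $t6 → $t7=14-24=-10
lw $t6, 0($t5) → $t6=M[12]=24
xor $t7, $t7, $t6 → $t7=(-10)^24=-18
add $t5, $t5, 4 → $t5=12+4=16
add $t2, $t2, 2 → $t2=8+2=10
cmp $t2, 10  (cmp 10,10)
blt L1: not taken
srl $t7, $t6, 3 → $t7=24>>3=3
halt.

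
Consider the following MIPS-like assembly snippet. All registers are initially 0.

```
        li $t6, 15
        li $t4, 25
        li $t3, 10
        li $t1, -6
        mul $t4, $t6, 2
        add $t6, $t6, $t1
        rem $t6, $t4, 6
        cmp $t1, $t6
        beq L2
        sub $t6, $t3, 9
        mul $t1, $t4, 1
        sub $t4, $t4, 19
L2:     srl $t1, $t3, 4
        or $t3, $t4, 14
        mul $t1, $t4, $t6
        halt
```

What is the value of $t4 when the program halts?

li $t6, 15 → $t6=15
li $t4, 25 → $t4=25
li $t3, 10 → $t3=10
li $t1, -6 → $t1=-6
mul $t4, $t6, 2 → $t4=15*2=30
add $t6, $t6, $t1 → $t6=15+(-6)=9
rem $t6, $t4, 6 → $t6=30%6=0
cmp $t1, $t6  (cmp -6,0)
beq L2: not taken
sub $t6, $t3, 9 → $t6=10-9=1
mul $t1, $t4, 1 → $t1=30*1=30
sub $t4, $t4, 19 → $t4=30-19=11
srl $t1, $t3, 4 → $t1=10>>4=0
or $t3, $t4, 14 → $t3=11|14=15
mul $t1, $t4, $t6 → $t1=11*1=11
halt.

11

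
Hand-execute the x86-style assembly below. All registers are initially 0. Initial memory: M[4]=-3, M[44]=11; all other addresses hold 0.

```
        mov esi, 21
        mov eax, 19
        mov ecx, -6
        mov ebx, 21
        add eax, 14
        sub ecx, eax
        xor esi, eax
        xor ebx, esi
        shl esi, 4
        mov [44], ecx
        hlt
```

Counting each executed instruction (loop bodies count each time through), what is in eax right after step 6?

33

esi=21
eax=19
ecx=-6
ebx=21
eax=19+14=33
ecx=(-6)-33=-39
After step 6: eax = 33.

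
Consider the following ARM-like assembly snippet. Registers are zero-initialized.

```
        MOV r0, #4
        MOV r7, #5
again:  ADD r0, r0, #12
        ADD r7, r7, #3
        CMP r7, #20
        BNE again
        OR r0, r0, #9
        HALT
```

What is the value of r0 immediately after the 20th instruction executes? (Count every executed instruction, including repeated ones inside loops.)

MOV r0, #4 → r0=4
MOV r7, #5 → r7=5
ADD r0, r0, #12 → r0=4+12=16
ADD r7, r7, #3 → r7=5+3=8
CMP r7, #20  (cmp 8,20)
BNE again: taken
ADD r0, r0, #12 → r0=16+12=28
ADD r7, r7, #3 → r7=8+3=11
CMP r7, #20  (cmp 11,20)
BNE again: taken
ADD r0, r0, #12 → r0=28+12=40
ADD r7, r7, #3 → r7=11+3=14
CMP r7, #20  (cmp 14,20)
BNE again: taken
ADD r0, r0, #12 → r0=40+12=52
ADD r7, r7, #3 → r7=14+3=17
CMP r7, #20  (cmp 17,20)
BNE again: taken
ADD r0, r0, #12 → r0=52+12=64
ADD r7, r7, #3 → r7=17+3=20
After step 20: r0 = 64.

64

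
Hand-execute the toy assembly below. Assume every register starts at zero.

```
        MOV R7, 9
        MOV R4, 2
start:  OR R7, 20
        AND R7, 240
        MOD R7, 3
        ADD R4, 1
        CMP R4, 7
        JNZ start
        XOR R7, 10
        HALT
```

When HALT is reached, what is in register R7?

R7=9
R4=2
R7=9|20=29
R7=29&240=16
R7=16%3=1
R4=2+1=3
CMP R4, 7  (cmp 3,7)
JNZ start: taken
R7=1|20=21
R7=21&240=16
R7=16%3=1
R4=3+1=4
CMP R4, 7  (cmp 4,7)
JNZ start: taken
R7=1|20=21
R7=21&240=16
R7=16%3=1
R4=4+1=5
CMP R4, 7  (cmp 5,7)
JNZ start: taken
R7=1|20=21
R7=21&240=16
R7=16%3=1
R4=5+1=6
CMP R4, 7  (cmp 6,7)
JNZ start: taken
R7=1|20=21
R7=21&240=16
R7=16%3=1
R4=6+1=7
CMP R4, 7  (cmp 7,7)
JNZ start: not taken
R7=1^10=11
halt.

11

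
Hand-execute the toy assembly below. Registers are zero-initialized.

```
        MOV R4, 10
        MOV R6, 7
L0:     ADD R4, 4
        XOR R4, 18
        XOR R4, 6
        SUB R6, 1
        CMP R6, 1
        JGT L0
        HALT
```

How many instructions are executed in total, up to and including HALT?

MOV R4, 10 → R4=10
MOV R6, 7 → R6=7
ADD R4, 4 → R4=10+4=14
XOR R4, 18 → R4=14^18=28
XOR R4, 6 → R4=28^6=26
SUB R6, 1 → R6=7-1=6
CMP R6, 1  (cmp 6,1)
JGT L0: taken
ADD R4, 4 → R4=26+4=30
XOR R4, 18 → R4=30^18=12
XOR R4, 6 → R4=12^6=10
SUB R6, 1 → R6=6-1=5
CMP R6, 1  (cmp 5,1)
JGT L0: taken
ADD R4, 4 → R4=10+4=14
XOR R4, 18 → R4=14^18=28
XOR R4, 6 → R4=28^6=26
SUB R6, 1 → R6=5-1=4
CMP R6, 1  (cmp 4,1)
JGT L0: taken
ADD R4, 4 → R4=26+4=30
XOR R4, 18 → R4=30^18=12
XOR R4, 6 → R4=12^6=10
SUB R6, 1 → R6=4-1=3
CMP R6, 1  (cmp 3,1)
JGT L0: taken
ADD R4, 4 → R4=10+4=14
XOR R4, 18 → R4=14^18=28
XOR R4, 6 → R4=28^6=26
SUB R6, 1 → R6=3-1=2
CMP R6, 1  (cmp 2,1)
JGT L0: taken
ADD R4, 4 → R4=26+4=30
XOR R4, 18 → R4=30^18=12
XOR R4, 6 → R4=12^6=10
SUB R6, 1 → R6=2-1=1
CMP R6, 1  (cmp 1,1)
JGT L0: not taken
halt.
Total executed instructions: 39.

39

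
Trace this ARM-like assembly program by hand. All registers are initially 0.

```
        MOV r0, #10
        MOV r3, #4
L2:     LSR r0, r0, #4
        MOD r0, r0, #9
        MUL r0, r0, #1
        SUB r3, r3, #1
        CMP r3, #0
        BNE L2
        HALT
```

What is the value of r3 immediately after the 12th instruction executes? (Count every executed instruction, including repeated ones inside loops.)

r0=10
r3=4
r0=10>>4=0
r0=0%9=0
r0=0*1=0
r3=4-1=3
CMP r3, #0  (cmp 3,0)
BNE L2: taken
r0=0>>4=0
r0=0%9=0
r0=0*1=0
r3=3-1=2
After step 12: r3 = 2.

2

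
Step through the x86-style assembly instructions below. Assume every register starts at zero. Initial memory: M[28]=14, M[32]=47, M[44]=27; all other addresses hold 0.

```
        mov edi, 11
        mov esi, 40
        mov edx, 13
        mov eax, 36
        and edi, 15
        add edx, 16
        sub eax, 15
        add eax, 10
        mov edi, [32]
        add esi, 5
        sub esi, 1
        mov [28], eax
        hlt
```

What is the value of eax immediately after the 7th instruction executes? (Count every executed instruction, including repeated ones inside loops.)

mov edi, 11 → edi=11
mov esi, 40 → esi=40
mov edx, 13 → edx=13
mov eax, 36 → eax=36
and edi, 15 → edi=11&15=11
add edx, 16 → edx=13+16=29
sub eax, 15 → eax=36-15=21
After step 7: eax = 21.

21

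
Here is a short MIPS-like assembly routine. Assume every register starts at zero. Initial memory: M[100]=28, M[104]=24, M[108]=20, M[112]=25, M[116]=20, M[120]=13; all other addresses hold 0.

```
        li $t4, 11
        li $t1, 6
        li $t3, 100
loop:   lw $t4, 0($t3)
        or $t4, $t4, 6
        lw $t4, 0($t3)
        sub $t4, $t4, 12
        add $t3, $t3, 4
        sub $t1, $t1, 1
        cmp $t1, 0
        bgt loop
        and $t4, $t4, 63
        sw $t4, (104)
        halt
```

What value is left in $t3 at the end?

124

li $t4, 11 → $t4=11
li $t1, 6 → $t1=6
li $t3, 100 → $t3=100
lw $t4, 0($t3) → $t4=M[100]=28
or $t4, $t4, 6 → $t4=28|6=30
lw $t4, 0($t3) → $t4=M[100]=28
sub $t4, $t4, 12 → $t4=28-12=16
add $t3, $t3, 4 → $t3=100+4=104
sub $t1, $t1, 1 → $t1=6-1=5
cmp $t1, 0  (cmp 5,0)
bgt loop: taken
lw $t4, 0($t3) → $t4=M[104]=24
or $t4, $t4, 6 → $t4=24|6=30
lw $t4, 0($t3) → $t4=M[104]=24
sub $t4, $t4, 12 → $t4=24-12=12
add $t3, $t3, 4 → $t3=104+4=108
sub $t1, $t1, 1 → $t1=5-1=4
cmp $t1, 0  (cmp 4,0)
bgt loop: taken
lw $t4, 0($t3) → $t4=M[108]=20
or $t4, $t4, 6 → $t4=20|6=22
lw $t4, 0($t3) → $t4=M[108]=20
sub $t4, $t4, 12 → $t4=20-12=8
add $t3, $t3, 4 → $t3=108+4=112
sub $t1, $t1, 1 → $t1=4-1=3
cmp $t1, 0  (cmp 3,0)
bgt loop: taken
lw $t4, 0($t3) → $t4=M[112]=25
or $t4, $t4, 6 → $t4=25|6=31
lw $t4, 0($t3) → $t4=M[112]=25
sub $t4, $t4, 12 → $t4=25-12=13
add $t3, $t3, 4 → $t3=112+4=116
sub $t1, $t1, 1 → $t1=3-1=2
cmp $t1, 0  (cmp 2,0)
bgt loop: taken
lw $t4, 0($t3) → $t4=M[116]=20
or $t4, $t4, 6 → $t4=20|6=22
lw $t4, 0($t3) → $t4=M[116]=20
sub $t4, $t4, 12 → $t4=20-12=8
add $t3, $t3, 4 → $t3=116+4=120
sub $t1, $t1, 1 → $t1=2-1=1
cmp $t1, 0  (cmp 1,0)
bgt loop: taken
lw $t4, 0($t3) → $t4=M[120]=13
or $t4, $t4, 6 → $t4=13|6=15
lw $t4, 0($t3) → $t4=M[120]=13
sub $t4, $t4, 12 → $t4=13-12=1
add $t3, $t3, 4 → $t3=120+4=124
sub $t1, $t1, 1 → $t1=1-1=0
cmp $t1, 0  (cmp 0,0)
bgt loop: not taken
and $t4, $t4, 63 → $t4=1&63=1
sw $t4, (104) → M[104]=1
halt.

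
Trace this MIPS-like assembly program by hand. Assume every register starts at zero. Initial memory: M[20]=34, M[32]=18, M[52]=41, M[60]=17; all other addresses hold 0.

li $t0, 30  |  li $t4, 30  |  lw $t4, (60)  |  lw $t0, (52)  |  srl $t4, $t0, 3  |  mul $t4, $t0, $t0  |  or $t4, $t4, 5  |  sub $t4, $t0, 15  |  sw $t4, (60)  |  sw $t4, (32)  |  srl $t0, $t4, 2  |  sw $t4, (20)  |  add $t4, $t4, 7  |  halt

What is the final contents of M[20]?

li $t0, 30 → $t0=30
li $t4, 30 → $t4=30
lw $t4, (60) → $t4=M[60]=17
lw $t0, (52) → $t0=M[52]=41
srl $t4, $t0, 3 → $t4=41>>3=5
mul $t4, $t0, $t0 → $t4=41*41=1681
or $t4, $t4, 5 → $t4=1681|5=1685
sub $t4, $t0, 15 → $t4=41-15=26
sw $t4, (60) → M[60]=26
sw $t4, (32) → M[32]=26
srl $t0, $t4, 2 → $t0=26>>2=6
sw $t4, (20) → M[20]=26
add $t4, $t4, 7 → $t4=26+7=33
halt.

26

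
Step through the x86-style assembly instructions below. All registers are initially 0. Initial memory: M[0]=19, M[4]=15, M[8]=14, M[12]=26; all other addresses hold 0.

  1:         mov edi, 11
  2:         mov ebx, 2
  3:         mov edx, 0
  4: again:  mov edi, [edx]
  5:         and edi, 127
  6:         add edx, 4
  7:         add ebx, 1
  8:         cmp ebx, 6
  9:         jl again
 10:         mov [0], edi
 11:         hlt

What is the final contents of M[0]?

26

after mov edi, 11: edi=11
after mov ebx, 2: ebx=2
after mov edx, 0: edx=0
after mov edi, [edx]: edi=M[0]=19
after and edi, 127: edi=19&127=19
after add edx, 4: edx=0+4=4
after add ebx, 1: ebx=2+1=3
cmp ebx, 6  (cmp 3,6)
jl again: taken
after mov edi, [edx]: edi=M[4]=15
after and edi, 127: edi=15&127=15
after add edx, 4: edx=4+4=8
after add ebx, 1: ebx=3+1=4
cmp ebx, 6  (cmp 4,6)
jl again: taken
after mov edi, [edx]: edi=M[8]=14
after and edi, 127: edi=14&127=14
after add edx, 4: edx=8+4=12
after add ebx, 1: ebx=4+1=5
cmp ebx, 6  (cmp 5,6)
jl again: taken
after mov edi, [edx]: edi=M[12]=26
after and edi, 127: edi=26&127=26
after add edx, 4: edx=12+4=16
after add ebx, 1: ebx=5+1=6
cmp ebx, 6  (cmp 6,6)
jl again: not taken
mov [0], edi → M[0]=26
halt.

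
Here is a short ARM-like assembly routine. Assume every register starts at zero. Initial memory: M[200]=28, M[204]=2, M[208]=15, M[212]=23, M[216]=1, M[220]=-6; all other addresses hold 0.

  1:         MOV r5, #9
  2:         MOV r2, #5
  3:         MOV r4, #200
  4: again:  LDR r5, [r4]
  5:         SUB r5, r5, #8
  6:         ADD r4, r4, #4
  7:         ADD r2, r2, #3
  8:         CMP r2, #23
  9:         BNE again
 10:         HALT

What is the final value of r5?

after MOV r5, #9: r5=9
after MOV r2, #5: r2=5
after MOV r4, #200: r4=200
after LDR r5, [r4]: r5=M[200]=28
after SUB r5, r5, #8: r5=28-8=20
after ADD r4, r4, #4: r4=200+4=204
after ADD r2, r2, #3: r2=5+3=8
CMP r2, #23  (cmp 8,23)
BNE again: taken
after LDR r5, [r4]: r5=M[204]=2
after SUB r5, r5, #8: r5=2-8=-6
after ADD r4, r4, #4: r4=204+4=208
after ADD r2, r2, #3: r2=8+3=11
CMP r2, #23  (cmp 11,23)
BNE again: taken
after LDR r5, [r4]: r5=M[208]=15
after SUB r5, r5, #8: r5=15-8=7
after ADD r4, r4, #4: r4=208+4=212
after ADD r2, r2, #3: r2=11+3=14
CMP r2, #23  (cmp 14,23)
BNE again: taken
after LDR r5, [r4]: r5=M[212]=23
after SUB r5, r5, #8: r5=23-8=15
after ADD r4, r4, #4: r4=212+4=216
after ADD r2, r2, #3: r2=14+3=17
CMP r2, #23  (cmp 17,23)
BNE again: taken
after LDR r5, [r4]: r5=M[216]=1
after SUB r5, r5, #8: r5=1-8=-7
after ADD r4, r4, #4: r4=216+4=220
after ADD r2, r2, #3: r2=17+3=20
CMP r2, #23  (cmp 20,23)
BNE again: taken
after LDR r5, [r4]: r5=M[220]=-6
after SUB r5, r5, #8: r5=(-6)-8=-14
after ADD r4, r4, #4: r4=220+4=224
after ADD r2, r2, #3: r2=20+3=23
CMP r2, #23  (cmp 23,23)
BNE again: not taken
halt.

-14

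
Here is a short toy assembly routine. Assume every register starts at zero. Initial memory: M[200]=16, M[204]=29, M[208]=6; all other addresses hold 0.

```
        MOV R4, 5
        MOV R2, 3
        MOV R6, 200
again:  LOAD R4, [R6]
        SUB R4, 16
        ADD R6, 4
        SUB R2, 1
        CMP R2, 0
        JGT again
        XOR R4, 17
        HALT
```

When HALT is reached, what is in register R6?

212

R4=5
R2=3
R6=200
R4=M[200]=16
R4=16-16=0
R6=200+4=204
R2=3-1=2
CMP R2, 0  (cmp 2,0)
JGT again: taken
R4=M[204]=29
R4=29-16=13
R6=204+4=208
R2=2-1=1
CMP R2, 0  (cmp 1,0)
JGT again: taken
R4=M[208]=6
R4=6-16=-10
R6=208+4=212
R2=1-1=0
CMP R2, 0  (cmp 0,0)
JGT again: not taken
R4=(-10)^17=-25
halt.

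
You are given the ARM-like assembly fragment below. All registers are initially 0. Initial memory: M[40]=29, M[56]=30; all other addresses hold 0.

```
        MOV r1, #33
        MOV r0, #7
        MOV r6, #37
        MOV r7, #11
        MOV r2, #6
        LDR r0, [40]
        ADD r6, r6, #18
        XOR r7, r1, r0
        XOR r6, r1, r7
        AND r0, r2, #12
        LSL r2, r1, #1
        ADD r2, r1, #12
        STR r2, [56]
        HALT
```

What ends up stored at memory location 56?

r1=33
r0=7
r6=37
r7=11
r2=6
r0=M[40]=29
r6=37+18=55
r7=33^29=60
r6=33^60=29
r0=6&12=4
r2=33<<1=66
r2=33+12=45
STR r2, [56] → M[56]=45
halt.

45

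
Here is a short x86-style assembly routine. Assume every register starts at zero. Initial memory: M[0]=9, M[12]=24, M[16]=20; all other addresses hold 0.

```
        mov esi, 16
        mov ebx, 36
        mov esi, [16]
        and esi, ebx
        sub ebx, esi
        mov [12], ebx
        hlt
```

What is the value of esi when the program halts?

4

esi=16
ebx=36
esi=M[16]=20
esi=20&36=4
ebx=36-4=32
mov [12], ebx → M[12]=32
halt.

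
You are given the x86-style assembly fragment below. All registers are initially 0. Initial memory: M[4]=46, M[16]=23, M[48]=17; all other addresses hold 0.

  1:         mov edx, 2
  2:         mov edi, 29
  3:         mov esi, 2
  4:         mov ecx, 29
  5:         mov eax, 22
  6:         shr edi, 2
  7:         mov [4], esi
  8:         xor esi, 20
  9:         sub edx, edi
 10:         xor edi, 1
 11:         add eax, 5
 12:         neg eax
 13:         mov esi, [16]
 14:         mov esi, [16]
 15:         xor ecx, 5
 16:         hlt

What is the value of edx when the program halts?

edx=2
edi=29
esi=2
ecx=29
eax=22
edi=29>>2=7
mov [4], esi → M[4]=2
esi=2^20=22
edx=2-7=-5
edi=7^1=6
eax=22+5=27
eax=-(27)=-27
esi=M[16]=23
esi=M[16]=23
ecx=29^5=24
halt.

-5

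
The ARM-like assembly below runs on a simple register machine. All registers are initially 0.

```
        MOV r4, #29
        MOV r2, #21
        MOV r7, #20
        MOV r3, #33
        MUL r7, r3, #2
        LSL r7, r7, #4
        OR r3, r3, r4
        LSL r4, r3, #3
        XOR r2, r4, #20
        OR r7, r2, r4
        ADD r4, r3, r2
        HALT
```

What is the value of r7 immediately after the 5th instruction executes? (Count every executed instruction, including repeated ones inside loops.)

after MOV r4, #29: r4=29
after MOV r2, #21: r2=21
after MOV r7, #20: r7=20
after MOV r3, #33: r3=33
after MUL r7, r3, #2: r7=33*2=66
After step 5: r7 = 66.

66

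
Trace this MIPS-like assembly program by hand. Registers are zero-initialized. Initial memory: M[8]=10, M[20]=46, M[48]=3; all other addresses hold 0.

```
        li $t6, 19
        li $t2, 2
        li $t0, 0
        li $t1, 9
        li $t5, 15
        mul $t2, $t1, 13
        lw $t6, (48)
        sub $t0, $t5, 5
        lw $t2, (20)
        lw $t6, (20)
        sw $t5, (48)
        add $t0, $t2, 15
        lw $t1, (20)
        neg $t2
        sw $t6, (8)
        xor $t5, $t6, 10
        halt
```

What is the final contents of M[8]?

after li $t6, 19: $t6=19
after li $t2, 2: $t2=2
after li $t0, 0: $t0=0
after li $t1, 9: $t1=9
after li $t5, 15: $t5=15
after mul $t2, $t1, 13: $t2=9*13=117
after lw $t6, (48): $t6=M[48]=3
after sub $t0, $t5, 5: $t0=15-5=10
after lw $t2, (20): $t2=M[20]=46
after lw $t6, (20): $t6=M[20]=46
sw $t5, (48) → M[48]=15
after add $t0, $t2, 15: $t0=46+15=61
after lw $t1, (20): $t1=M[20]=46
after neg $t2: $t2=-(46)=-46
sw $t6, (8) → M[8]=46
after xor $t5, $t6, 10: $t5=46^10=36
halt.

46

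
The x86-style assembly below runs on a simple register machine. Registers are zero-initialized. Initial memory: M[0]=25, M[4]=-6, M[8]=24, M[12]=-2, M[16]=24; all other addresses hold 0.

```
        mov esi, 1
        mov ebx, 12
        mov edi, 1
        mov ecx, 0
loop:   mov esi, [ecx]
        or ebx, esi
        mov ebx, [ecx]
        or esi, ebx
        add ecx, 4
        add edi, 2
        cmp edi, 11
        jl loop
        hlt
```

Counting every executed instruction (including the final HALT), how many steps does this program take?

mov esi, 1 → esi=1
mov ebx, 12 → ebx=12
mov edi, 1 → edi=1
mov ecx, 0 → ecx=0
mov esi, [ecx] → esi=M[0]=25
or ebx, esi → ebx=12|25=29
mov ebx, [ecx] → ebx=M[0]=25
or esi, ebx → esi=25|25=25
add ecx, 4 → ecx=0+4=4
add edi, 2 → edi=1+2=3
cmp edi, 11  (cmp 3,11)
jl loop: taken
mov esi, [ecx] → esi=M[4]=-6
or ebx, esi → ebx=25|(-6)=-5
mov ebx, [ecx] → ebx=M[4]=-6
or esi, ebx → esi=(-6)|(-6)=-6
add ecx, 4 → ecx=4+4=8
add edi, 2 → edi=3+2=5
cmp edi, 11  (cmp 5,11)
jl loop: taken
mov esi, [ecx] → esi=M[8]=24
or ebx, esi → ebx=(-6)|24=-6
mov ebx, [ecx] → ebx=M[8]=24
or esi, ebx → esi=24|24=24
add ecx, 4 → ecx=8+4=12
add edi, 2 → edi=5+2=7
cmp edi, 11  (cmp 7,11)
jl loop: taken
mov esi, [ecx] → esi=M[12]=-2
or ebx, esi → ebx=24|(-2)=-2
mov ebx, [ecx] → ebx=M[12]=-2
or esi, ebx → esi=(-2)|(-2)=-2
add ecx, 4 → ecx=12+4=16
add edi, 2 → edi=7+2=9
cmp edi, 11  (cmp 9,11)
jl loop: taken
mov esi, [ecx] → esi=M[16]=24
or ebx, esi → ebx=(-2)|24=-2
mov ebx, [ecx] → ebx=M[16]=24
or esi, ebx → esi=24|24=24
add ecx, 4 → ecx=16+4=20
add edi, 2 → edi=9+2=11
cmp edi, 11  (cmp 11,11)
jl loop: not taken
halt.
Total executed instructions: 45.

45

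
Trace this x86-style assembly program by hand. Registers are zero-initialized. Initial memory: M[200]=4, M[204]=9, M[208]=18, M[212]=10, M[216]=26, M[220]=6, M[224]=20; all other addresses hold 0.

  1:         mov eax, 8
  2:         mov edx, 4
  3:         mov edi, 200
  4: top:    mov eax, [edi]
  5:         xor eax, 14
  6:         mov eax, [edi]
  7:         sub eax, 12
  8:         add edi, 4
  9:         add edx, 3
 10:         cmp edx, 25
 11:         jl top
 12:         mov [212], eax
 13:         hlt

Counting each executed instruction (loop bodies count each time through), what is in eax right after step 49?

eax=8
edx=4
edi=200
eax=M[200]=4
eax=4^14=10
eax=M[200]=4
eax=4-12=-8
edi=200+4=204
edx=4+3=7
cmp edx, 25  (cmp 7,25)
jl top: taken
eax=M[204]=9
eax=9^14=7
eax=M[204]=9
eax=9-12=-3
edi=204+4=208
edx=7+3=10
cmp edx, 25  (cmp 10,25)
jl top: taken
eax=M[208]=18
eax=18^14=28
eax=M[208]=18
eax=18-12=6
edi=208+4=212
edx=10+3=13
cmp edx, 25  (cmp 13,25)
jl top: taken
eax=M[212]=10
eax=10^14=4
eax=M[212]=10
eax=10-12=-2
edi=212+4=216
edx=13+3=16
cmp edx, 25  (cmp 16,25)
jl top: taken
eax=M[216]=26
eax=26^14=20
eax=M[216]=26
eax=26-12=14
edi=216+4=220
edx=16+3=19
cmp edx, 25  (cmp 19,25)
jl top: taken
eax=M[220]=6
eax=6^14=8
eax=M[220]=6
eax=6-12=-6
edi=220+4=224
edx=19+3=22
After step 49: eax = -6.

-6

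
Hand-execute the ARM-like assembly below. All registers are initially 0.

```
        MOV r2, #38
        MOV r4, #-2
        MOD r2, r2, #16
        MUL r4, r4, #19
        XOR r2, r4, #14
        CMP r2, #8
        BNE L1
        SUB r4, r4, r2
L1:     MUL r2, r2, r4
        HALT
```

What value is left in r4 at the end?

MOV r2, #38 → r2=38
MOV r4, #-2 → r4=-2
MOD r2, r2, #16 → r2=38%16=6
MUL r4, r4, #19 → r4=(-2)*19=-38
XOR r2, r4, #14 → r2=(-38)^14=-44
CMP r2, #8  (cmp -44,8)
BNE L1: taken
MUL r2, r2, r4 → r2=(-44)*(-38)=1672
halt.

-38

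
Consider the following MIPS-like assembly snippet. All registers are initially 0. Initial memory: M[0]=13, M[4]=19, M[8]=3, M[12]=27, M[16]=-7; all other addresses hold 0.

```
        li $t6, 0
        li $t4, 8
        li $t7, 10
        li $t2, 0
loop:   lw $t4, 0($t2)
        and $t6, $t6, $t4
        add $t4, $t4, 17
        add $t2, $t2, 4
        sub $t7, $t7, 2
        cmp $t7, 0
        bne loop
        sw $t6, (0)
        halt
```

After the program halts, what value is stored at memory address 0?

after li $t6, 0: $t6=0
after li $t4, 8: $t4=8
after li $t7, 10: $t7=10
after li $t2, 0: $t2=0
after lw $t4, 0($t2): $t4=M[0]=13
after and $t6, $t6, $t4: $t6=0&13=0
after add $t4, $t4, 17: $t4=13+17=30
after add $t2, $t2, 4: $t2=0+4=4
after sub $t7, $t7, 2: $t7=10-2=8
cmp $t7, 0  (cmp 8,0)
bne loop: taken
after lw $t4, 0($t2): $t4=M[4]=19
after and $t6, $t6, $t4: $t6=0&19=0
after add $t4, $t4, 17: $t4=19+17=36
after add $t2, $t2, 4: $t2=4+4=8
after sub $t7, $t7, 2: $t7=8-2=6
cmp $t7, 0  (cmp 6,0)
bne loop: taken
after lw $t4, 0($t2): $t4=M[8]=3
after and $t6, $t6, $t4: $t6=0&3=0
after add $t4, $t4, 17: $t4=3+17=20
after add $t2, $t2, 4: $t2=8+4=12
after sub $t7, $t7, 2: $t7=6-2=4
cmp $t7, 0  (cmp 4,0)
bne loop: taken
after lw $t4, 0($t2): $t4=M[12]=27
after and $t6, $t6, $t4: $t6=0&27=0
after add $t4, $t4, 17: $t4=27+17=44
after add $t2, $t2, 4: $t2=12+4=16
after sub $t7, $t7, 2: $t7=4-2=2
cmp $t7, 0  (cmp 2,0)
bne loop: taken
after lw $t4, 0($t2): $t4=M[16]=-7
after and $t6, $t6, $t4: $t6=0&(-7)=0
after add $t4, $t4, 17: $t4=(-7)+17=10
after add $t2, $t2, 4: $t2=16+4=20
after sub $t7, $t7, 2: $t7=2-2=0
cmp $t7, 0  (cmp 0,0)
bne loop: not taken
sw $t6, (0) → M[0]=0
halt.

0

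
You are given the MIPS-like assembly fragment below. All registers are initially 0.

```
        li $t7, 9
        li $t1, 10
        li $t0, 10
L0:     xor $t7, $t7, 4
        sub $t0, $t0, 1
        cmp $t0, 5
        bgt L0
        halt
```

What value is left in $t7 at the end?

13

$t7=9
$t1=10
$t0=10
$t7=9^4=13
$t0=10-1=9
cmp $t0, 5  (cmp 9,5)
bgt L0: taken
$t7=13^4=9
$t0=9-1=8
cmp $t0, 5  (cmp 8,5)
bgt L0: taken
$t7=9^4=13
$t0=8-1=7
cmp $t0, 5  (cmp 7,5)
bgt L0: taken
$t7=13^4=9
$t0=7-1=6
cmp $t0, 5  (cmp 6,5)
bgt L0: taken
$t7=9^4=13
$t0=6-1=5
cmp $t0, 5  (cmp 5,5)
bgt L0: not taken
halt.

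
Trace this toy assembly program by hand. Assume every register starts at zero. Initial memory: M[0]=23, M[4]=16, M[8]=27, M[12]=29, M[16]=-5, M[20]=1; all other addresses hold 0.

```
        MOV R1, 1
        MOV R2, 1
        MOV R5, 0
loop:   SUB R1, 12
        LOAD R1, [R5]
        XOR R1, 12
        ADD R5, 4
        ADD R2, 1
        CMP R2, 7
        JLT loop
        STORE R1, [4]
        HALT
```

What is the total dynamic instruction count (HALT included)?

R1=1
R2=1
R5=0
R1=1-12=-11
R1=M[0]=23
R1=23^12=27
R5=0+4=4
R2=1+1=2
CMP R2, 7  (cmp 2,7)
JLT loop: taken
R1=27-12=15
R1=M[4]=16
R1=16^12=28
R5=4+4=8
R2=2+1=3
CMP R2, 7  (cmp 3,7)
JLT loop: taken
R1=28-12=16
R1=M[8]=27
R1=27^12=23
R5=8+4=12
R2=3+1=4
CMP R2, 7  (cmp 4,7)
JLT loop: taken
R1=23-12=11
R1=M[12]=29
R1=29^12=17
R5=12+4=16
R2=4+1=5
CMP R2, 7  (cmp 5,7)
JLT loop: taken
R1=17-12=5
R1=M[16]=-5
R1=(-5)^12=-9
R5=16+4=20
R2=5+1=6
CMP R2, 7  (cmp 6,7)
JLT loop: taken
R1=(-9)-12=-21
R1=M[20]=1
R1=1^12=13
R5=20+4=24
R2=6+1=7
CMP R2, 7  (cmp 7,7)
JLT loop: not taken
STORE R1, [4] → M[4]=13
halt.
Total executed instructions: 47.

47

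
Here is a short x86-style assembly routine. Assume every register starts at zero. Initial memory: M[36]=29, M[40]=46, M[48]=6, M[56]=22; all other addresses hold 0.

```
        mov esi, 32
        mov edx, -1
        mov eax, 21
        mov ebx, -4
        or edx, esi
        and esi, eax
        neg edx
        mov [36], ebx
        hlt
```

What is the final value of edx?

esi=32
edx=-1
eax=21
ebx=-4
edx=(-1)|32=-1
esi=32&21=0
edx=-(-1)=1
mov [36], ebx → M[36]=-4
halt.

1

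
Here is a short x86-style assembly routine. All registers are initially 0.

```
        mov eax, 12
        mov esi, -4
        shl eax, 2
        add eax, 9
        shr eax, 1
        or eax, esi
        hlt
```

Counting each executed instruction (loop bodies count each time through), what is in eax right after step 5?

28

mov eax, 12 → eax=12
mov esi, -4 → esi=-4
shl eax, 2 → eax=12<<2=48
add eax, 9 → eax=48+9=57
shr eax, 1 → eax=57>>1=28
After step 5: eax = 28.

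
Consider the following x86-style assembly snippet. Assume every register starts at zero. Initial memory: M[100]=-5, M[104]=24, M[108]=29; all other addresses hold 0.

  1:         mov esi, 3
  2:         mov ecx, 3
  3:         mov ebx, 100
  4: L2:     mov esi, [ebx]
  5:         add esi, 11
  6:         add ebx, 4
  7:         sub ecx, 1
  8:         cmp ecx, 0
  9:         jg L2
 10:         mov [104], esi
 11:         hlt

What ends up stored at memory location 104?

40

esi=3
ecx=3
ebx=100
esi=M[100]=-5
esi=(-5)+11=6
ebx=100+4=104
ecx=3-1=2
cmp ecx, 0  (cmp 2,0)
jg L2: taken
esi=M[104]=24
esi=24+11=35
ebx=104+4=108
ecx=2-1=1
cmp ecx, 0  (cmp 1,0)
jg L2: taken
esi=M[108]=29
esi=29+11=40
ebx=108+4=112
ecx=1-1=0
cmp ecx, 0  (cmp 0,0)
jg L2: not taken
mov [104], esi → M[104]=40
halt.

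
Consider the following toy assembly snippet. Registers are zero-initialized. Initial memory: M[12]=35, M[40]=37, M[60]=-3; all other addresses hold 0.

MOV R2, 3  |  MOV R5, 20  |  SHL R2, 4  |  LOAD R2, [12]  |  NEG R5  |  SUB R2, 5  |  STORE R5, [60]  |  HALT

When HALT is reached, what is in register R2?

MOV R2, 3 → R2=3
MOV R5, 20 → R5=20
SHL R2, 4 → R2=3<<4=48
LOAD R2, [12] → R2=M[12]=35
NEG R5 → R5=-(20)=-20
SUB R2, 5 → R2=35-5=30
STORE R5, [60] → M[60]=-20
halt.

30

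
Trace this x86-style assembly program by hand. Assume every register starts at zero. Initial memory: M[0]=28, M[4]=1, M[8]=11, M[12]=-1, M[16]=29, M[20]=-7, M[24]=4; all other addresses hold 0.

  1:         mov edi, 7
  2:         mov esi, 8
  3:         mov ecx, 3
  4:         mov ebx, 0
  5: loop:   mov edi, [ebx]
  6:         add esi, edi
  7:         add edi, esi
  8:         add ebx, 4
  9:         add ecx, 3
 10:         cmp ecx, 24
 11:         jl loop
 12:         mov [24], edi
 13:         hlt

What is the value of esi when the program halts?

73

edi=7
esi=8
ecx=3
ebx=0
edi=M[0]=28
esi=8+28=36
edi=28+36=64
ebx=0+4=4
ecx=3+3=6
cmp ecx, 24  (cmp 6,24)
jl loop: taken
edi=M[4]=1
esi=36+1=37
edi=1+37=38
ebx=4+4=8
ecx=6+3=9
cmp ecx, 24  (cmp 9,24)
jl loop: taken
edi=M[8]=11
esi=37+11=48
edi=11+48=59
ebx=8+4=12
ecx=9+3=12
cmp ecx, 24  (cmp 12,24)
jl loop: taken
edi=M[12]=-1
esi=48+(-1)=47
edi=(-1)+47=46
ebx=12+4=16
ecx=12+3=15
cmp ecx, 24  (cmp 15,24)
jl loop: taken
edi=M[16]=29
esi=47+29=76
edi=29+76=105
ebx=16+4=20
ecx=15+3=18
cmp ecx, 24  (cmp 18,24)
jl loop: taken
edi=M[20]=-7
esi=76+(-7)=69
edi=(-7)+69=62
ebx=20+4=24
ecx=18+3=21
cmp ecx, 24  (cmp 21,24)
jl loop: taken
edi=M[24]=4
esi=69+4=73
edi=4+73=77
ebx=24+4=28
ecx=21+3=24
cmp ecx, 24  (cmp 24,24)
jl loop: not taken
mov [24], edi → M[24]=77
halt.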